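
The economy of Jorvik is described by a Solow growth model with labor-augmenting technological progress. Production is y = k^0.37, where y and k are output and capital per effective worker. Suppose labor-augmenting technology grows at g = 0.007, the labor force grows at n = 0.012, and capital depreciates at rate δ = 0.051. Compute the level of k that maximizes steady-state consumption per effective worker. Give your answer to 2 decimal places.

k_gold ≈ 14.05

Capital per effective worker breaks even when investment replaces (n + g + δ)·k; here n + g + δ = 0.07.
Golden rule sets MPK = n+g+δ: 0.37·k^(0.37−1) = 0.07, so k_gold = (0.37/0.07)^(1/0.63) ≈ 14.0535.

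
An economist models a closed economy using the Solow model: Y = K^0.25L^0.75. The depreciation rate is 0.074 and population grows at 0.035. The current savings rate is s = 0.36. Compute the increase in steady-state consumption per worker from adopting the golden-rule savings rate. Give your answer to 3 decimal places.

Break-even investment rate: n + δ = 0.035 + 0.074 = 0.109.
Current steady state (s = 0.36): k* = (0.36/0.109)^(1/0.75) ≈ 4.9185, y* = 4.9185^0.25 ≈ 1.4892, c* = (1−0.36)·1.4892 ≈ 0.9531.
At the golden rule the marginal product of capital equals n+δ: 0.25·k^(0.25−1) = 0.109. Solving, k_gold = (0.25/0.109)^(1/0.75) ≈ 3.0247.
y_gold = 3.0247^0.25 ≈ 1.3188, c_gold = y_gold − 0.109·k_gold ≈ 0.9891.
Gain: Δc = 0.9891 − 0.9531 ≈ 0.0360.

Δc ≈ 0.036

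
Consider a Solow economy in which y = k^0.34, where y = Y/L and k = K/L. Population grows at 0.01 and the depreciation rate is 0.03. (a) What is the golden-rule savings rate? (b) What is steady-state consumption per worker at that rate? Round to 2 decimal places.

(a) s_gold = 0.34; (b) c_gold ≈ 1.99

Break-even investment rate: n + δ = 0.01 + 0.03 = 0.04.
For Cobb-Douglas, s_gold equals capital's share: s_gold = 0.34.
At the golden rule the marginal product of capital equals n+δ: 0.34·k^(0.34−1) = 0.04. Solving, k_gold = (0.34/0.04)^(1/0.66) ≈ 25.5983.
y_gold = 25.5983^0.34 ≈ 3.0116; c_gold = (1−0.34)·y_gold ≈ 1.9876.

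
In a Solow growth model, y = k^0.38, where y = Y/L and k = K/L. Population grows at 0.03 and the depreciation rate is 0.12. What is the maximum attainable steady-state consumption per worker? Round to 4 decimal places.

c_gold ≈ 1.0960

Break-even investment rate: n + δ = 0.03 + 0.12 = 0.15.
At the golden rule the marginal product of capital equals n+δ: 0.38·k^(0.38−1) = 0.15. Solving, k_gold = (0.38/0.15)^(1/0.62) ≈ 4.4783.
y_gold = 4.4783^0.38 ≈ 1.7678.
c_gold = y_gold − (n+δ)·k_gold = 1.7678 − 0.15·4.4783 ≈ 1.0960.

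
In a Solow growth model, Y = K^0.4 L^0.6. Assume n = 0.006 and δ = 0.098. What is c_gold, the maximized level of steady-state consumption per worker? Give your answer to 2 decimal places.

c_gold ≈ 1.47

n + δ = 0.006 + 0.098 = 0.104.
At the golden rule the marginal product of capital equals n+δ: 0.4·k^(0.4−1) = 0.104. Solving, k_gold = (0.4/0.104)^(1/0.6) ≈ 9.4416.
y_gold = 9.4416^0.4 ≈ 2.4548.
c_gold = y_gold − (n+δ)·k_gold = 2.4548 − 0.104·9.4416 ≈ 1.4729.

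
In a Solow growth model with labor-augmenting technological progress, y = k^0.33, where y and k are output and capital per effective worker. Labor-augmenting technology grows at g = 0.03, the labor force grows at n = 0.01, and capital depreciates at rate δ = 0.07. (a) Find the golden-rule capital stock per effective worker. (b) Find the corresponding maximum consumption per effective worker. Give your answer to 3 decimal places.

Capital per effective worker breaks even when investment replaces (n + g + δ)·k; here n + g + δ = 0.11.
Maximizing c = f(k) − (n+g+δ)·k gives f'(k) = n+g+δ, i.e. 0.33·k^(0.33−1) = 0.11, so k_gold = (0.33/0.11)^(1/0.67) ≈ 5.1537.
y_gold = 5.1537^0.33 ≈ 1.7179; c_gold = y_gold − 0.11·k_gold ≈ 1.1510.

(a) k_gold ≈ 5.154; (b) c_gold ≈ 1.151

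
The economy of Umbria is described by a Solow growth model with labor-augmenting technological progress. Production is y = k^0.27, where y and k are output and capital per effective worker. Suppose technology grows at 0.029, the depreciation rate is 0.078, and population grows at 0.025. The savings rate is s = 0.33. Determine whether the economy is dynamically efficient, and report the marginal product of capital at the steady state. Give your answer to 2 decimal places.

dynamically inefficient; MPK ≈ 0.11

The effective depreciation rate is n + g + δ = 0.025 + 0.029 + 0.078 = 0.132.
Steady-state k*: s·k^0.27 = 0.132·k gives k* = (0.33/0.132)^(1/0.73) ≈ 3.5085.
MPK = 0.27·3.5085^(-0.73) ≈ 0.1080.
MPK < n+g+δ = 0.132, so the economy is dynamically inefficient (over-saving).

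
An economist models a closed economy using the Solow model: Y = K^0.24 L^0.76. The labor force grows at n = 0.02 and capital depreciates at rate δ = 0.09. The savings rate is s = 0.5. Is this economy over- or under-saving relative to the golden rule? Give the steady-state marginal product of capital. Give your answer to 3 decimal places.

over-saving; MPK ≈ 0.053

The effective depreciation rate is n + δ = 0.02 + 0.09 = 0.11.
Steady-state k*: s·k^0.24 = 0.11·k gives k* = (0.5/0.11)^(1/0.76) ≈ 7.3322.
MPK = 0.24·7.3322^(-0.76) ≈ 0.0528.
MPK < n+δ = 0.11, so the economy is dynamically inefficient (over-saving).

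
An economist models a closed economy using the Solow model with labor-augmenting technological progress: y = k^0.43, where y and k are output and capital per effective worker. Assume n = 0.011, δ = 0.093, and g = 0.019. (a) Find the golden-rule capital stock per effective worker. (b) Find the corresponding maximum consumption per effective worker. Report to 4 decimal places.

(a) k_gold ≈ 8.9871; (b) c_gold ≈ 1.4653

The effective depreciation rate is n + g + δ = 0.011 + 0.019 + 0.093 = 0.123.
Setting f'(k) = n+g+δ gives 0.43·k^(0.43−1) = 0.123, hence k_gold = (0.43/0.123)^(1/0.57) ≈ 8.9871.
y_gold = 8.9871^0.43 ≈ 2.5707; c_gold = y_gold − 0.123·k_gold ≈ 1.4653.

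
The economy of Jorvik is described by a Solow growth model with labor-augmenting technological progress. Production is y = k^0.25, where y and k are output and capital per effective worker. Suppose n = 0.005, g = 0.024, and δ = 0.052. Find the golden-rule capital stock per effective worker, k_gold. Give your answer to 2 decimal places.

Capital per effective worker breaks even when investment replaces (n + g + δ)·k; here n + g + δ = 0.081.
At the golden rule the marginal product of capital equals n+g+δ: 0.25·k^(0.25−1) = 0.081. Solving, k_gold = (0.25/0.081)^(1/0.75) ≈ 4.4937.

k_gold ≈ 4.49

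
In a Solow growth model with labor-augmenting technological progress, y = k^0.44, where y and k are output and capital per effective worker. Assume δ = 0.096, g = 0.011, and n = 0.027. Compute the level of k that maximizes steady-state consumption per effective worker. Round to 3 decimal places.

k_gold ≈ 8.357

n + g + δ = 0.027 + 0.011 + 0.096 = 0.134.
Golden rule sets MPK = n+g+δ: 0.44·k^(0.44−1) = 0.134, so k_gold = (0.44/0.134)^(1/0.56) ≈ 8.3570.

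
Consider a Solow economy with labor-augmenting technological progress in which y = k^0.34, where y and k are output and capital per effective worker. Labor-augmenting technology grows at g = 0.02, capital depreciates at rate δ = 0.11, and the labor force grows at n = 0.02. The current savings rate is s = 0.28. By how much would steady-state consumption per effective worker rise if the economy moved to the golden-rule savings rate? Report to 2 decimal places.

Δc ≈ 0.01

Break-even investment rate: n + g + δ = 0.02 + 0.02 + 0.11 = 0.15.
Current steady state (s = 0.28): k* = (0.28/0.15)^(1/0.66) ≈ 2.5746, y* = 2.5746^0.34 ≈ 1.3792, c* = (1−0.28)·1.3792 ≈ 0.9931.
At the golden rule the marginal product of capital equals n+g+δ: 0.34·k^(0.34−1) = 0.15. Solving, k_gold = (0.34/0.15)^(1/0.66) ≈ 3.4551.
y_gold = 3.4551^0.34 ≈ 1.5243, c_gold = y_gold − 0.15·k_gold ≈ 1.0061.
Gain: Δc = 1.0061 − 0.9931 ≈ 0.0130.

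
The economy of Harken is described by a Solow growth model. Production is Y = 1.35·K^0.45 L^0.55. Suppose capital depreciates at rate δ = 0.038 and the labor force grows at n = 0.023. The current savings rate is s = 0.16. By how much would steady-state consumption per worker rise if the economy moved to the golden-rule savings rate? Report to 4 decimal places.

Δc ≈ 1.6780

n + δ = 0.023 + 0.038 = 0.061.
Current steady state (s = 0.16): k* = (0.16·1.35/0.061)^(1/0.55) ≈ 9.9634, y* = 1.35·9.9634^0.45 ≈ 3.7985, c* = (1−0.16)·3.7985 ≈ 3.1908.
Setting f'(k) = n+δ gives 0.45·1.35·k^(0.45−1) = 0.061, hence k_gold = (0.45·1.35/0.061)^(1/0.55) ≈ 65.3039.
y_gold = 1.35·65.3039^0.45 ≈ 8.8523, c_gold = y_gold − 0.061·k_gold ≈ 4.8688.
Gain: Δc = 4.8688 − 3.1908 ≈ 1.6780.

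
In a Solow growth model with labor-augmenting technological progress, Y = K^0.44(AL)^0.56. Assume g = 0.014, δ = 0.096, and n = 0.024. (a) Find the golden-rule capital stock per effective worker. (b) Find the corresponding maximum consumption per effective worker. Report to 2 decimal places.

Capital per effective worker breaks even when investment replaces (n + g + δ)·k; here n + g + δ = 0.134.
At the golden rule the marginal product of capital equals n+g+δ: 0.44·k^(0.44−1) = 0.134. Solving, k_gold = (0.44/0.134)^(1/0.56) ≈ 8.3570.
y_gold = 8.3570^0.44 ≈ 2.5451; c_gold = y_gold − 0.134·k_gold ≈ 1.4252.

(a) k_gold ≈ 8.36; (b) c_gold ≈ 1.43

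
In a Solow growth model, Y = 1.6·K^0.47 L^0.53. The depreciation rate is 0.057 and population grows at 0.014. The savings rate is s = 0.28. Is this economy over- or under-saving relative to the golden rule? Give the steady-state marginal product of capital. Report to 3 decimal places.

under-saving; MPK ≈ 0.119

Capital per worker breaks even when investment replaces (n + δ)·k; here n + δ = 0.071.
Steady-state k*: s·A·k^0.47 = 0.071·k gives k* = (0.28·1.6/0.071)^(1/0.53) ≈ 32.3200.
MPK = 0.47·1.6·32.3200^(-0.53) ≈ 0.1192.
MPK > n+δ = 0.071, so the economy is dynamically efficient (under-saving).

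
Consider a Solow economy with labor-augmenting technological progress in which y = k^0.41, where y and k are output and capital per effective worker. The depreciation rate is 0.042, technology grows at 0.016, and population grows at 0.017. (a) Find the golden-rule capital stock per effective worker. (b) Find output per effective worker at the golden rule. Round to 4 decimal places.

The effective depreciation rate is n + g + δ = 0.017 + 0.016 + 0.042 = 0.075.
Maximizing c = f(k) − (n+g+δ)·k gives f'(k) = n+g+δ, i.e. 0.41·k^(0.41−1) = 0.075, so k_gold = (0.41/0.075)^(1/0.59) ≈ 17.7982.
y_gold = 17.7982^0.41 ≈ 3.2558.

(a) k_gold ≈ 17.7982; (b) y_gold ≈ 3.2558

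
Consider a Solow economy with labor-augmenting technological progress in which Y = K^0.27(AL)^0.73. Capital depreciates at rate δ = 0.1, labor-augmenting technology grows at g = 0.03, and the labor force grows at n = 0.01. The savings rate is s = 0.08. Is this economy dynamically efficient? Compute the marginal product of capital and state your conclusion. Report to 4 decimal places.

Capital per effective worker breaks even when investment replaces (n + g + δ)·k; here n + g + δ = 0.14.
Steady-state k*: s·k^0.27 = 0.14·k gives k* = (0.08/0.14)^(1/0.73) ≈ 0.4646.
MPK = 0.27·0.4646^(-0.73) ≈ 0.4725.
MPK > n+g+δ = 0.14, so the economy is dynamically efficient (under-saving).

dynamically efficient; MPK ≈ 0.4725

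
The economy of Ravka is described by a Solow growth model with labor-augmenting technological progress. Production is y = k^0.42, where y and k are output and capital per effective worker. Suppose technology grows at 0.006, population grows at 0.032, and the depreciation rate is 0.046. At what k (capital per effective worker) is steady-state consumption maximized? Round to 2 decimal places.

k_gold ≈ 16.04

n + g + δ = 0.032 + 0.006 + 0.046 = 0.084.
Maximizing c = f(k) − (n+g+δ)·k gives f'(k) = n+g+δ, i.e. 0.42·k^(0.42−1) = 0.084, so k_gold = (0.42/0.084)^(1/0.58) ≈ 16.0369.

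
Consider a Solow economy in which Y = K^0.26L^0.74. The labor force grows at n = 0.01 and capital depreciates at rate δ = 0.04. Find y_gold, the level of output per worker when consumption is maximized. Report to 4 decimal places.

The effective depreciation rate is n + δ = 0.01 + 0.04 = 0.05.
Golden rule sets MPK = n+δ: 0.26·k^(0.26−1) = 0.05, so k_gold = (0.26/0.05)^(1/0.74) ≈ 9.2805.
Output: y_gold = k_gold^0.26 = 9.2805^0.26 ≈ 1.7847.

y_gold ≈ 1.7847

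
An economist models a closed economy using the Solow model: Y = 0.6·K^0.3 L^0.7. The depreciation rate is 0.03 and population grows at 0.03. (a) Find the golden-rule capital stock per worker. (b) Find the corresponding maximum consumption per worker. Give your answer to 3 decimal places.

(a) k_gold ≈ 4.804; (b) c_gold ≈ 0.673

The effective depreciation rate is n + δ = 0.03 + 0.03 = 0.06.
Setting f'(k) = n+δ gives 0.3·0.6·k^(0.3−1) = 0.06, hence k_gold = (0.3·0.6/0.06)^(1/0.7) ≈ 4.8040.
y_gold = 0.6·4.8040^0.3 ≈ 0.9608; c_gold = y_gold − 0.06·k_gold ≈ 0.6726.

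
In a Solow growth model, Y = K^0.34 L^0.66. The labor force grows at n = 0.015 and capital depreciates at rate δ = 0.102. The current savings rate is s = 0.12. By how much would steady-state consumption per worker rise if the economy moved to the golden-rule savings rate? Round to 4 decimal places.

Δc ≈ 0.2519

Capital per worker breaks even when investment replaces (n + δ)·k; here n + δ = 0.117.
Current steady state (s = 0.12): k* = (0.12/0.117)^(1/0.66) ≈ 1.0391, y* = 1.0391^0.34 ≈ 1.0131, c* = (1−0.12)·1.0131 ≈ 0.8916.
At the golden rule the marginal product of capital equals n+δ: 0.34·k^(0.34−1) = 0.117. Solving, k_gold = (0.34/0.117)^(1/0.66) ≈ 5.0345.
y_gold = 5.0345^0.34 ≈ 1.7325, c_gold = y_gold − 0.117·k_gold ≈ 1.1434.
Gain: Δc = 1.1434 − 0.8916 ≈ 0.2519.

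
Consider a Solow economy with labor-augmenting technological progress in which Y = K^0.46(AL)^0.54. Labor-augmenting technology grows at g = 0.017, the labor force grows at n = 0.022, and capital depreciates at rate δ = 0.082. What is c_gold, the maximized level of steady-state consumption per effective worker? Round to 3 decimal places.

c_gold ≈ 1.684

Break-even investment rate: n + g + δ = 0.022 + 0.017 + 0.082 = 0.121.
Golden rule sets MPK = n+g+δ: 0.46·k^(0.46−1) = 0.121, so k_gold = (0.46/0.121)^(1/0.54) ≈ 11.8583.
y_gold = 11.8583^0.46 ≈ 3.1193.
c_gold = y_gold − (n+g+δ)·k_gold = 3.1193 − 0.121·11.8583 ≈ 1.6844.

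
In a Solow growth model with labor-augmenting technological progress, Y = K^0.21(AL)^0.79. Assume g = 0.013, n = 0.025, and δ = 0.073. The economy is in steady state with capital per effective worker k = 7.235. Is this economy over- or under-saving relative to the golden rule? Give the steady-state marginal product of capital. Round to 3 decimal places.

The effective depreciation rate is n + g + δ = 0.025 + 0.013 + 0.073 = 0.111.
MPK = 0.21·k^(0.21−1) = 0.21·7.235^(-0.79) ≈ 0.0440.
MPK < 0.111, so the economy is dynamically inefficient (over-saving).

over-saving; MPK ≈ 0.044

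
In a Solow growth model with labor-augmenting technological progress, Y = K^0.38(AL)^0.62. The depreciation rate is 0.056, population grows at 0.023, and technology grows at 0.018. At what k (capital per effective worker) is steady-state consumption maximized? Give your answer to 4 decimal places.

The effective depreciation rate is n + g + δ = 0.023 + 0.018 + 0.056 = 0.097.
Setting f'(k) = n+g+δ gives 0.38·k^(0.38−1) = 0.097, hence k_gold = (0.38/0.097)^(1/0.62) ≈ 9.0463.

k_gold ≈ 9.0463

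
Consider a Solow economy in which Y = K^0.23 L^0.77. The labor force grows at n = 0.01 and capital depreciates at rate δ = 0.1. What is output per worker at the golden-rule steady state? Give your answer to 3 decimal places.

The effective depreciation rate is n + δ = 0.01 + 0.1 = 0.11.
Maximizing c = f(k) − (n+δ)·k gives f'(k) = n+δ, i.e. 0.23·k^(0.23−1) = 0.11, so k_gold = (0.23/0.11)^(1/0.77) ≈ 2.6063.
Output: y_gold = k_gold^0.23 = 2.6063^0.23 ≈ 1.2465.

y_gold ≈ 1.246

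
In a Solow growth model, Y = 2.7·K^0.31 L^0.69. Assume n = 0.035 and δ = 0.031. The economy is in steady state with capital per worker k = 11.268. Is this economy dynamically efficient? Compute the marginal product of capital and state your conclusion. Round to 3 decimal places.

dynamically efficient; MPK ≈ 0.157

The effective depreciation rate is n + δ = 0.035 + 0.031 = 0.066.
MPK = 0.31·2.7·k^(0.31−1) = 0.31·2.7·11.268^(-0.69) ≈ 0.1574.
MPK > 0.066, so the economy is dynamically efficient (under-saving).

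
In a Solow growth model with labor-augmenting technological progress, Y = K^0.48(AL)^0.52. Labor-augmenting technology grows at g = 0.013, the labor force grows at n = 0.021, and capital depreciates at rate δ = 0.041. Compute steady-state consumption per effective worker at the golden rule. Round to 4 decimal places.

Break-even investment rate: n + g + δ = 0.021 + 0.013 + 0.041 = 0.075.
At the golden rule the marginal product of capital equals n+g+δ: 0.48·k^(0.48−1) = 0.075. Solving, k_gold = (0.48/0.075)^(1/0.52) ≈ 35.5096.
y_gold = 35.5096^0.48 ≈ 5.5484.
c_gold = y_gold − (n+g+δ)·k_gold = 5.5484 − 0.075·35.5096 ≈ 2.8852.

c_gold ≈ 2.8852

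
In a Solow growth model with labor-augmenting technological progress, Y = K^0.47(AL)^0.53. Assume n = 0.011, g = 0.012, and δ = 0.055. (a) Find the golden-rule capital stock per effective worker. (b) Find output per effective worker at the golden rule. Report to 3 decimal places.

(a) k_gold ≈ 29.628; (b) y_gold ≈ 4.917

n + g + δ = 0.011 + 0.012 + 0.055 = 0.078.
Setting f'(k) = n+g+δ gives 0.47·k^(0.47−1) = 0.078, hence k_gold = (0.47/0.078)^(1/0.53) ≈ 29.6281.
y_gold = 29.6281^0.47 ≈ 4.9170.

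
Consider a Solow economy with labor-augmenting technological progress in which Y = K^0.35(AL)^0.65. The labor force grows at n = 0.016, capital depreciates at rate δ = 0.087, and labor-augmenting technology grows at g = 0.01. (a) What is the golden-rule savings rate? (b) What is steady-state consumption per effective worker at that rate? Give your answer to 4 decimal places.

Capital per effective worker breaks even when investment replaces (n + g + δ)·k; here n + g + δ = 0.113.
For Cobb-Douglas, s_gold equals capital's share: s_gold = 0.35.
Maximizing c = f(k) − (n+g+δ)·k gives f'(k) = n+g+δ, i.e. 0.35·k^(0.35−1) = 0.113, so k_gold = (0.35/0.113)^(1/0.65) ≈ 5.6934.
y_gold = 5.6934^0.35 ≈ 1.8381; c_gold = (1−0.35)·y_gold ≈ 1.1948.

(a) s_gold = 0.3500; (b) c_gold ≈ 1.1948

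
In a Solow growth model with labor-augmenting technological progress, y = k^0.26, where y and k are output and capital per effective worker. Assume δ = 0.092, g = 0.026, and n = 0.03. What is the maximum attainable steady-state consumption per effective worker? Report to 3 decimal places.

n + g + δ = 0.03 + 0.026 + 0.092 = 0.148.
Maximizing c = f(k) − (n+g+δ)·k gives f'(k) = n+g+δ, i.e. 0.26·k^(0.26−1) = 0.148, so k_gold = (0.26/0.148)^(1/0.74) ≈ 2.1414.
y_gold = 2.1414^0.26 ≈ 1.2189.
c_gold = y_gold − (n+g+δ)·k_gold = 1.2189 − 0.148·2.1414 ≈ 0.9020.

c_gold ≈ 0.902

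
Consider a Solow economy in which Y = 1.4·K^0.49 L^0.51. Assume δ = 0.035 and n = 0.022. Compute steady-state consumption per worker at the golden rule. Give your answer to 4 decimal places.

n + δ = 0.022 + 0.035 = 0.057.
Golden rule sets MPK = n+δ: 0.49·1.4·k^(0.49−1) = 0.057, so k_gold = (0.49·1.4/0.057)^(1/0.51) ≈ 131.3796.
y_gold = 1.4·131.3796^0.49 ≈ 15.2829.
c_gold = y_gold − (n+δ)·k_gold = 15.2829 − 0.057·131.3796 ≈ 7.7943.

c_gold ≈ 7.7943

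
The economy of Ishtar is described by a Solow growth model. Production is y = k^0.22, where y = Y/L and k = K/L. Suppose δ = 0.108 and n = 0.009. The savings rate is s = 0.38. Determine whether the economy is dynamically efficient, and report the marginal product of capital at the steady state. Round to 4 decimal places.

Break-even investment rate: n + δ = 0.009 + 0.108 = 0.117.
Steady-state k*: s·k^0.22 = 0.117·k gives k* = (0.38/0.117)^(1/0.78) ≈ 4.5279.
MPK = 0.22·4.5279^(-0.78) ≈ 0.0677.
MPK < n+δ = 0.117, so the economy is dynamically inefficient (over-saving).

dynamically inefficient; MPK ≈ 0.0677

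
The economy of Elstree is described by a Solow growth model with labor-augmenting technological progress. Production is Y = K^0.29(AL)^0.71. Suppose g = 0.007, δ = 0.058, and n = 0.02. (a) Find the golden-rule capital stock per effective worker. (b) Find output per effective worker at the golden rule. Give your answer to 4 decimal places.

n + g + δ = 0.02 + 0.007 + 0.058 = 0.085.
Maximizing c = f(k) − (n+g+δ)·k gives f'(k) = n+g+δ, i.e. 0.29·k^(0.29−1) = 0.085, so k_gold = (0.29/0.085)^(1/0.71) ≈ 5.6322.
y_gold = 5.6322^0.29 ≈ 1.6508.

(a) k_gold ≈ 5.6322; (b) y_gold ≈ 1.6508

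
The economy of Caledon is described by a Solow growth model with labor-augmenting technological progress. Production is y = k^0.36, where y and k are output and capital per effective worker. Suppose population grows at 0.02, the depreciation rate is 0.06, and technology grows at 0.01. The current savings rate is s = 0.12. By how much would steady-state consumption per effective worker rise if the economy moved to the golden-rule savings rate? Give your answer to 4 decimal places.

Δc ≈ 0.3613

n + g + δ = 0.02 + 0.01 + 0.06 = 0.09.
Current steady state (s = 0.12): k* = (0.12/0.09)^(1/0.64) ≈ 1.5675, y* = 1.5675^0.36 ≈ 1.1756, c* = (1−0.12)·1.1756 ≈ 1.0346.
Golden rule sets MPK = n+g+δ: 0.36·k^(0.36−1) = 0.09, so k_gold = (0.36/0.09)^(1/0.64) ≈ 8.7241.
y_gold = 8.7241^0.36 ≈ 2.1810, c_gold = y_gold − 0.09·k_gold ≈ 1.3958.
Gain: Δc = 1.3958 − 1.0346 ≈ 0.3613.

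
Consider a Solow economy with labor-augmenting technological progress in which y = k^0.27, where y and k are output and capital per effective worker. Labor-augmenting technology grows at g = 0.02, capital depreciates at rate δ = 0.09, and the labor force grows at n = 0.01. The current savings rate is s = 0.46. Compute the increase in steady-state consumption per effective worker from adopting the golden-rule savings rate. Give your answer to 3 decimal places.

Capital per effective worker breaks even when investment replaces (n + g + δ)·k; here n + g + δ = 0.12.
Current steady state (s = 0.46): k* = (0.46/0.12)^(1/0.73) ≈ 6.3012, y* = 6.3012^0.27 ≈ 1.6438, c* = (1−0.46)·1.6438 ≈ 0.8876.
Golden rule sets MPK = n+g+δ: 0.27·k^(0.27−1) = 0.12, so k_gold = (0.27/0.12)^(1/0.73) ≈ 3.0370.
y_gold = 3.0370^0.27 ≈ 1.3498, c_gold = y_gold − 0.12·k_gold ≈ 0.9853.
Gain: Δc = 0.9853 − 0.8876 ≈ 0.0977.

Δc ≈ 0.098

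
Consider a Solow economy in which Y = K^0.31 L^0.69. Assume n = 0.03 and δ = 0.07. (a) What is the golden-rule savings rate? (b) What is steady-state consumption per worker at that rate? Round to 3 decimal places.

n + δ = 0.03 + 0.07 = 0.1.
For Cobb-Douglas, s_gold equals capital's share: s_gold = 0.31.
Setting f'(k) = n+δ gives 0.31·k^(0.31−1) = 0.1, hence k_gold = (0.31/0.1)^(1/0.69) ≈ 5.1537.
y_gold = 5.1537^0.31 ≈ 1.6625; c_gold = (1−0.31)·y_gold ≈ 1.1471.

(a) s_gold = 0.310; (b) c_gold ≈ 1.147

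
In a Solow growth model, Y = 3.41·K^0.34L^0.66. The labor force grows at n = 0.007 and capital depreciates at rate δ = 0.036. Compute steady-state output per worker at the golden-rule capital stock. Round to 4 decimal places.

Capital per worker breaks even when investment replaces (n + δ)·k; here n + δ = 0.043.
Maximizing c = f(k) − (n+δ)·k gives f'(k) = n+δ, i.e. 0.34·3.41·k^(0.34−1) = 0.043, so k_gold = (0.34·3.41/0.043)^(1/0.66) ≈ 147.1721.
Output: y_gold = 3.41·k_gold^0.34 = 3.41·147.1721^0.34 ≈ 18.6129.

y_gold ≈ 18.6129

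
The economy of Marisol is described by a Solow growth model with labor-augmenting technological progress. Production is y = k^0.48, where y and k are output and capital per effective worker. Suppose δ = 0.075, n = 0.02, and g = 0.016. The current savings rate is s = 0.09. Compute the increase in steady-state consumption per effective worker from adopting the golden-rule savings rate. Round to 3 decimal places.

Capital per effective worker breaks even when investment replaces (n + g + δ)·k; here n + g + δ = 0.111.
Current steady state (s = 0.09): k* = (0.09/0.111)^(1/0.52) ≈ 0.6681, y* = 0.6681^0.48 ≈ 0.8240, c* = (1−0.09)·0.8240 ≈ 0.7498.
Setting f'(k) = n+g+δ gives 0.48·k^(0.48−1) = 0.111, hence k_gold = (0.48/0.111)^(1/0.52) ≈ 16.7078.
y_gold = 16.7078^0.48 ≈ 3.8637, c_gold = y_gold − 0.111·k_gold ≈ 2.0091.
Gain: Δc = 2.0091 − 0.7498 ≈ 1.2593.

Δc ≈ 1.259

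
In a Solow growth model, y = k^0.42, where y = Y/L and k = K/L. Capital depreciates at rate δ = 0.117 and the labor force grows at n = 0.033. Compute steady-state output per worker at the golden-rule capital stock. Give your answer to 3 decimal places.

y_gold ≈ 2.108

The effective depreciation rate is n + δ = 0.033 + 0.117 = 0.15.
Setting f'(k) = n+δ gives 0.42·k^(0.42−1) = 0.15, hence k_gold = (0.42/0.15)^(1/0.58) ≈ 5.9015.
Output: y_gold = k_gold^0.42 = 5.9015^0.42 ≈ 2.1077.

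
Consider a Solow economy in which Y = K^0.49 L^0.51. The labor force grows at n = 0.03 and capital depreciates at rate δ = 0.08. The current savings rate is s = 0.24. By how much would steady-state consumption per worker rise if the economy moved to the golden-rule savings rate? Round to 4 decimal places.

Δc ≈ 0.5343

Capital per worker breaks even when investment replaces (n + δ)·k; here n + δ = 0.11.
Current steady state (s = 0.24): k* = (0.24/0.11)^(1/0.51) ≈ 4.6169, y* = 4.6169^0.49 ≈ 2.1161, c* = (1−0.24)·2.1161 ≈ 1.6082.
Setting f'(k) = n+δ gives 0.49·k^(0.49−1) = 0.11, hence k_gold = (0.49/0.11)^(1/0.51) ≈ 18.7139.
y_gold = 18.7139^0.49 ≈ 4.2011, c_gold = y_gold − 0.11·k_gold ≈ 2.1425.
Gain: Δc = 2.1425 − 1.6082 ≈ 0.5343.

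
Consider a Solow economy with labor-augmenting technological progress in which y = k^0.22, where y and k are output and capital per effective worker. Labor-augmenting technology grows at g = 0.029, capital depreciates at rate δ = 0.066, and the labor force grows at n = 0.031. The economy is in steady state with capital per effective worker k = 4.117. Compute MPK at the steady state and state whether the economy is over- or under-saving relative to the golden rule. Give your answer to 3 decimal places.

over-saving; MPK ≈ 0.073

Break-even investment rate: n + g + δ = 0.031 + 0.029 + 0.066 = 0.126.
MPK = 0.22·k^(0.22−1) = 0.22·4.117^(-0.78) ≈ 0.0730.
MPK < 0.126, so the economy is dynamically inefficient (over-saving).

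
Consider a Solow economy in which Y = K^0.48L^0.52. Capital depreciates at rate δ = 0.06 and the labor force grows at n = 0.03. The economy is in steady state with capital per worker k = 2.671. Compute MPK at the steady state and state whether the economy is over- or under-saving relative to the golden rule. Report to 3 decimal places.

under-saving; MPK ≈ 0.288

Break-even investment rate: n + δ = 0.03 + 0.06 = 0.09.
MPK = 0.48·k^(0.48−1) = 0.48·2.671^(-0.52) ≈ 0.2880.
MPK > 0.09, so the economy is dynamically efficient (under-saving).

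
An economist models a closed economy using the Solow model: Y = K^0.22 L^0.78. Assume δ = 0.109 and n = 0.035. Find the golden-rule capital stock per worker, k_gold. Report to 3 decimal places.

k_gold ≈ 1.722

Capital per worker breaks even when investment replaces (n + δ)·k; here n + δ = 0.144.
At the golden rule the marginal product of capital equals n+δ: 0.22·k^(0.22−1) = 0.144. Solving, k_gold = (0.22/0.144)^(1/0.78) ≈ 1.7218.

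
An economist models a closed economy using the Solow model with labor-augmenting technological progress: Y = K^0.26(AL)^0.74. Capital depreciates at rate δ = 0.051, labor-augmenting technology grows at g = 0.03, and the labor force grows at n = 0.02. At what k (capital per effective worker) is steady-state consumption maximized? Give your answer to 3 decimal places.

Break-even investment rate: n + g + δ = 0.02 + 0.03 + 0.051 = 0.101.
Setting f'(k) = n+g+δ gives 0.26·k^(0.26−1) = 0.101, hence k_gold = (0.26/0.101)^(1/0.74) ≈ 3.5887.

k_gold ≈ 3.589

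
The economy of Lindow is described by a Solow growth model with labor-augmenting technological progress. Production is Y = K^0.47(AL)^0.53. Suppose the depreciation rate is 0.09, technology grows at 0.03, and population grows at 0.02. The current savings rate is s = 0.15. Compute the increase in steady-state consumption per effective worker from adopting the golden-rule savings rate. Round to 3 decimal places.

Δc ≈ 0.648

The effective depreciation rate is n + g + δ = 0.02 + 0.03 + 0.09 = 0.14.
Current steady state (s = 0.15): k* = (0.15/0.14)^(1/0.53) ≈ 1.1390, y* = 1.1390^0.47 ≈ 1.0631, c* = (1−0.15)·1.0631 ≈ 0.9036.
Setting f'(k) = n+g+δ gives 0.47·k^(0.47−1) = 0.14, hence k_gold = (0.47/0.14)^(1/0.53) ≈ 9.8264.
y_gold = 9.8264^0.47 ≈ 2.9270, c_gold = y_gold − 0.14·k_gold ≈ 1.5513.
Gain: Δc = 1.5513 − 0.9036 ≈ 0.6477.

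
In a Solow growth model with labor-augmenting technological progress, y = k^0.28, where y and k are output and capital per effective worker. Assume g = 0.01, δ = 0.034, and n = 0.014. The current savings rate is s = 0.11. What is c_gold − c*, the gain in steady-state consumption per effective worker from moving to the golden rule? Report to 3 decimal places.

Capital per effective worker breaks even when investment replaces (n + g + δ)·k; here n + g + δ = 0.058.
Current steady state (s = 0.11): k* = (0.11/0.058)^(1/0.72) ≈ 2.4326, y* = 2.4326^0.28 ≈ 1.2826, c* = (1−0.11)·1.2826 ≈ 1.1415.
At the golden rule the marginal product of capital equals n+g+δ: 0.28·k^(0.28−1) = 0.058. Solving, k_gold = (0.28/0.058)^(1/0.72) ≈ 8.9048.
y_gold = 8.9048^0.28 ≈ 1.8446, c_gold = y_gold − 0.058·k_gold ≈ 1.3281.
Gain: Δc = 1.3281 − 1.1415 ≈ 0.1866.

Δc ≈ 0.187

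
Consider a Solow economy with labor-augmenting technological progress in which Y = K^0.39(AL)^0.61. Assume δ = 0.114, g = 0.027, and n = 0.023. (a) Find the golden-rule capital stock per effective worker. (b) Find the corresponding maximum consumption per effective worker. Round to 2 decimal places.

Capital per effective worker breaks even when investment replaces (n + g + δ)·k; here n + g + δ = 0.164.
Setting f'(k) = n+g+δ gives 0.39·k^(0.39−1) = 0.164, hence k_gold = (0.39/0.164)^(1/0.61) ≈ 4.1377.
y_gold = 4.1377^0.39 ≈ 1.7399; c_gold = y_gold − 0.164·k_gold ≈ 1.0614.

(a) k_gold ≈ 4.14; (b) c_gold ≈ 1.06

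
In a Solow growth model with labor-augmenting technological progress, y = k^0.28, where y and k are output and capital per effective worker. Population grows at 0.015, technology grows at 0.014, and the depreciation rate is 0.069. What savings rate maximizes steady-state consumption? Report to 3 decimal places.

s_gold = 0.280

The effective depreciation rate is n + g + δ = 0.015 + 0.014 + 0.069 = 0.098.
At the golden rule MPK = n+g+δ, and in any Cobb-Douglas steady state s = (n+g+δ)·k/y = MPK·k/y = capital's share 0.28.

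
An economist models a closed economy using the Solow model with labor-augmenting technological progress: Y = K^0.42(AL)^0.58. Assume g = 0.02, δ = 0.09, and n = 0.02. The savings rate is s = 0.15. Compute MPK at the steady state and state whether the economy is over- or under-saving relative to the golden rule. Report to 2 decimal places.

Break-even investment rate: n + g + δ = 0.02 + 0.02 + 0.09 = 0.13.
Steady-state k*: s·k^0.42 = 0.13·k gives k* = (0.15/0.13)^(1/0.58) ≈ 1.2798.
MPK = 0.42·1.2798^(-0.58) ≈ 0.3640.
MPK > n+g+δ = 0.13, so the economy is dynamically efficient (under-saving).

under-saving; MPK ≈ 0.36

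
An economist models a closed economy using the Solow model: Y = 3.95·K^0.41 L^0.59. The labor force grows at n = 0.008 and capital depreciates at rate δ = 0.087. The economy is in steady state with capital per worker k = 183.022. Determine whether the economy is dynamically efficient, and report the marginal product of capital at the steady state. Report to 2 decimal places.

dynamically inefficient; MPK ≈ 0.07

n + δ = 0.008 + 0.087 = 0.095.
MPK = 0.41·3.95·k^(0.41−1) = 0.41·3.95·183.022^(-0.59) ≈ 0.0749.
MPK < 0.095, so the economy is dynamically inefficient (over-saving).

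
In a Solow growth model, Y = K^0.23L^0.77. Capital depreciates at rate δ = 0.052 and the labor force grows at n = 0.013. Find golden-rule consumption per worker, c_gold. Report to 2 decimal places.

c_gold ≈ 1.12

The effective depreciation rate is n + δ = 0.013 + 0.052 = 0.065.
Maximizing c = f(k) − (n+δ)·k gives f'(k) = n+δ, i.e. 0.23·k^(0.23−1) = 0.065, so k_gold = (0.23/0.065)^(1/0.77) ≈ 5.1611.
y_gold = 5.1611^0.23 ≈ 1.4586.
c_gold = y_gold − (n+δ)·k_gold = 1.4586 − 0.065·5.1611 ≈ 1.1231.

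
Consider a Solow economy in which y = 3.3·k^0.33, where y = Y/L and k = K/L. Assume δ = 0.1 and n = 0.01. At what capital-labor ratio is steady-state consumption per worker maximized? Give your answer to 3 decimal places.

n + δ = 0.01 + 0.1 = 0.11.
At the golden rule the marginal product of capital equals n+δ: 0.33·3.3·k^(0.33−1) = 0.11. Solving, k_gold = (0.33·3.3/0.11)^(1/0.67) ≈ 30.6212.

k_gold ≈ 30.621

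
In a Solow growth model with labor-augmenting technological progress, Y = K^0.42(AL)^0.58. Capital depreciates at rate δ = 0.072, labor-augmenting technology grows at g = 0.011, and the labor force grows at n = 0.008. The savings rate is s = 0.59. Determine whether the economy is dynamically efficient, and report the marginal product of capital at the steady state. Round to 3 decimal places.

Break-even investment rate: n + g + δ = 0.008 + 0.011 + 0.072 = 0.091.
Steady-state k*: s·k^0.42 = 0.091·k gives k* = (0.59/0.091)^(1/0.58) ≈ 25.1000.
MPK = 0.42·25.1000^(-0.58) ≈ 0.0648.
MPK < n+g+δ = 0.091, so the economy is dynamically inefficient (over-saving).

dynamically inefficient; MPK ≈ 0.065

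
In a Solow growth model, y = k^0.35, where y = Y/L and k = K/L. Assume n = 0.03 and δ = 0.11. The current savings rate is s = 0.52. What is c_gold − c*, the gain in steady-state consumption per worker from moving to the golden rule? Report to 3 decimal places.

Δc ≈ 0.092

The effective depreciation rate is n + δ = 0.03 + 0.11 = 0.14.
Current steady state (s = 0.52): k* = (0.52/0.14)^(1/0.65) ≈ 7.5289, y* = 7.5289^0.35 ≈ 2.0270, c* = (1−0.52)·2.0270 ≈ 0.9730.
Golden rule sets MPK = n+δ: 0.35·k^(0.35−1) = 0.14, so k_gold = (0.35/0.14)^(1/0.65) ≈ 4.0946.
y_gold = 4.0946^0.35 ≈ 1.6379, c_gold = y_gold − 0.14·k_gold ≈ 1.0646.
Gain: Δc = 1.0646 − 0.9730 ≈ 0.0916.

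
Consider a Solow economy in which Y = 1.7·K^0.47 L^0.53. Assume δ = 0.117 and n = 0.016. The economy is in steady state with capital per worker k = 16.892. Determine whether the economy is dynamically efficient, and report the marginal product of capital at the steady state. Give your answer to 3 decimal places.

dynamically efficient; MPK ≈ 0.179

Break-even investment rate: n + δ = 0.016 + 0.117 = 0.133.
MPK = 0.47·1.7·k^(0.47−1) = 0.47·1.7·16.892^(-0.53) ≈ 0.1786.
MPK > 0.133, so the economy is dynamically efficient (under-saving).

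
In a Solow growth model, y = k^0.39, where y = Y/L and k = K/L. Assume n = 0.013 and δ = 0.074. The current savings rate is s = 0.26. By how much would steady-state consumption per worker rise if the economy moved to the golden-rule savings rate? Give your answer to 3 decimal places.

The effective depreciation rate is n + δ = 0.013 + 0.074 = 0.087.
Current steady state (s = 0.26): k* = (0.26/0.087)^(1/0.61) ≈ 6.0177, y* = 6.0177^0.39 ≈ 2.0136, c* = (1−0.26)·2.0136 ≈ 1.4901.
At the golden rule the marginal product of capital equals n+δ: 0.39·k^(0.39−1) = 0.087. Solving, k_gold = (0.39/0.087)^(1/0.61) ≈ 11.6979.
y_gold = 11.6979^0.39 ≈ 2.6095, c_gold = y_gold − 0.087·k_gold ≈ 1.5918.
Gain: Δc = 1.5918 − 1.4901 ≈ 0.1017.

Δc ≈ 0.102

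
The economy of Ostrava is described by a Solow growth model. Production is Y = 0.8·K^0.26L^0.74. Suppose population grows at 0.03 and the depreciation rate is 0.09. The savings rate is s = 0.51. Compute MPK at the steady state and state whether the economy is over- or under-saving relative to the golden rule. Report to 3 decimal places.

Capital per worker breaks even when investment replaces (n + δ)·k; here n + δ = 0.12.
Steady-state k*: s·A·k^0.26 = 0.12·k gives k* = (0.51·0.8/0.12)^(1/0.74) ≈ 5.2265.
MPK = 0.26·0.8·5.2265^(-0.74) ≈ 0.0612.
MPK < n+δ = 0.12, so the economy is dynamically inefficient (over-saving).

over-saving; MPK ≈ 0.061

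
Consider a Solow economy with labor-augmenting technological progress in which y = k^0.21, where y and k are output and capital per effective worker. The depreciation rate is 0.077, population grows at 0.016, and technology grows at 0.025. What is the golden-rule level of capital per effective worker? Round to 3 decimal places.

k_gold ≈ 2.074

Break-even investment rate: n + g + δ = 0.016 + 0.025 + 0.077 = 0.118.
Golden rule sets MPK = n+g+δ: 0.21·k^(0.21−1) = 0.118, so k_gold = (0.21/0.118)^(1/0.79) ≈ 2.0744.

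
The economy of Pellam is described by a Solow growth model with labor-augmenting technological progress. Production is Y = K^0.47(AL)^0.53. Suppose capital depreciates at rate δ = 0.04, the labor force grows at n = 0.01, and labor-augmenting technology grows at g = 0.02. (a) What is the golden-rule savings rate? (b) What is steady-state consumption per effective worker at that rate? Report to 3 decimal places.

Break-even investment rate: n + g + δ = 0.01 + 0.02 + 0.04 = 0.07.
For Cobb-Douglas, s_gold equals capital's share: s_gold = 0.47.
Setting f'(k) = n+g+δ gives 0.47·k^(0.47−1) = 0.07, hence k_gold = (0.47/0.07)^(1/0.53) ≈ 36.3393.
y_gold = 36.3393^0.47 ≈ 5.4122; c_gold = (1−0.47)·y_gold ≈ 2.8685.

(a) s_gold = 0.470; (b) c_gold ≈ 2.868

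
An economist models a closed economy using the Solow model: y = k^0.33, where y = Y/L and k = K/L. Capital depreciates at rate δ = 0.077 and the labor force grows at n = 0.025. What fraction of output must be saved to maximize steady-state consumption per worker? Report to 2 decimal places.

The effective depreciation rate is n + δ = 0.025 + 0.077 = 0.102.
At the golden rule MPK = n+δ, and in any Cobb-Douglas steady state s = (n+δ)·k/y = MPK·k/y = capital's share 0.33.

s_gold = 0.33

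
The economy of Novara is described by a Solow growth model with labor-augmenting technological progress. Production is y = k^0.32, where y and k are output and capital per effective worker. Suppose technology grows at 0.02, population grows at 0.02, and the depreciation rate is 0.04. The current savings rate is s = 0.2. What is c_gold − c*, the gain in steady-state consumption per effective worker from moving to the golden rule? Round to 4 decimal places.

n + g + δ = 0.02 + 0.02 + 0.04 = 0.08.
Current steady state (s = 0.2): k* = (0.2/0.08)^(1/0.68) ≈ 3.8477, y* = 3.8477^0.32 ≈ 1.5391, c* = (1−0.2)·1.5391 ≈ 1.2313.
Maximizing c = f(k) − (n+g+δ)·k gives f'(k) = n+g+δ, i.e. 0.32·k^(0.32−1) = 0.08, so k_gold = (0.32/0.08)^(1/0.68) ≈ 7.6804.
y_gold = 7.6804^0.32 ≈ 1.9201, c_gold = y_gold − 0.08·k_gold ≈ 1.3057.
Gain: Δc = 1.3057 − 1.2313 ≈ 0.0744.

Δc ≈ 0.0744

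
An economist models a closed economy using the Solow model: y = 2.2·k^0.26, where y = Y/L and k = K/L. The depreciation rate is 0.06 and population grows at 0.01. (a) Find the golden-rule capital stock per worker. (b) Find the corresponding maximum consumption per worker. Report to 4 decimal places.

Break-even investment rate: n + δ = 0.01 + 0.06 = 0.07.
Setting f'(k) = n+δ gives 0.26·2.2·k^(0.26−1) = 0.07, hence k_gold = (0.26·2.2/0.07)^(1/0.74) ≈ 17.0937.
y_gold = 2.2·17.0937^0.26 ≈ 4.6021; c_gold = y_gold − 0.07·k_gold ≈ 3.4056.

(a) k_gold ≈ 17.0937; (b) c_gold ≈ 3.4056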